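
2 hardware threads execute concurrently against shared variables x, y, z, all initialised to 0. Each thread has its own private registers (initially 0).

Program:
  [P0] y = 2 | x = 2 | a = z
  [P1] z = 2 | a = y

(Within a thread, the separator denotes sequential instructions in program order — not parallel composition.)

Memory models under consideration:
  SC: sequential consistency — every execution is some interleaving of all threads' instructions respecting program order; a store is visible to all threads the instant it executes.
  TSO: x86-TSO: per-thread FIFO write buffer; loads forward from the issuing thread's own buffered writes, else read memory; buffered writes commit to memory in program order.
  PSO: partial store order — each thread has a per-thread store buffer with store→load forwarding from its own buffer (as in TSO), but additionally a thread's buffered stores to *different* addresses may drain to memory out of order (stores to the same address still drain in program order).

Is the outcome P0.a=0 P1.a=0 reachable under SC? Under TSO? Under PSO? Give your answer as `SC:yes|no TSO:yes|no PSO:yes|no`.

outcome vector order: (P0.a,P1.a)
SC: 3 outcomes — {<0 2>, <2 0>, <2 2>}
TSO: 4 outcomes — {<0 0>, <0 2>, <2 0>, <2 2>}
PSO: 4 outcomes — {<0 0>, <0 2>, <2 0>, <2 2>}
target <0 0> ∈ {TSO,PSO}

SC:no TSO:yes PSO:yes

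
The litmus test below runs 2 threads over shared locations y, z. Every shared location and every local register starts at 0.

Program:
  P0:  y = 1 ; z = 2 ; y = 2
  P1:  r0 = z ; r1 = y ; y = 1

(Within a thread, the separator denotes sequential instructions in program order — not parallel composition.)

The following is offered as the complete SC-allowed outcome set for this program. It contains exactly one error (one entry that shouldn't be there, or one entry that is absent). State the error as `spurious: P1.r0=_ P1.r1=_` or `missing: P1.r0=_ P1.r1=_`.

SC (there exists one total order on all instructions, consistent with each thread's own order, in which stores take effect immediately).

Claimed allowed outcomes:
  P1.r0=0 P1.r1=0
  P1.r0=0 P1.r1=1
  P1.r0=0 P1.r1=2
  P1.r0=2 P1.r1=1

outcome vector order: (P1.r0,P1.r1)
SC (5): (0,0) (0,1) (0,2) (2,1) (2,2)
SC∖claimed = {(2,2)}

missing: P1.r0=2 P1.r1=2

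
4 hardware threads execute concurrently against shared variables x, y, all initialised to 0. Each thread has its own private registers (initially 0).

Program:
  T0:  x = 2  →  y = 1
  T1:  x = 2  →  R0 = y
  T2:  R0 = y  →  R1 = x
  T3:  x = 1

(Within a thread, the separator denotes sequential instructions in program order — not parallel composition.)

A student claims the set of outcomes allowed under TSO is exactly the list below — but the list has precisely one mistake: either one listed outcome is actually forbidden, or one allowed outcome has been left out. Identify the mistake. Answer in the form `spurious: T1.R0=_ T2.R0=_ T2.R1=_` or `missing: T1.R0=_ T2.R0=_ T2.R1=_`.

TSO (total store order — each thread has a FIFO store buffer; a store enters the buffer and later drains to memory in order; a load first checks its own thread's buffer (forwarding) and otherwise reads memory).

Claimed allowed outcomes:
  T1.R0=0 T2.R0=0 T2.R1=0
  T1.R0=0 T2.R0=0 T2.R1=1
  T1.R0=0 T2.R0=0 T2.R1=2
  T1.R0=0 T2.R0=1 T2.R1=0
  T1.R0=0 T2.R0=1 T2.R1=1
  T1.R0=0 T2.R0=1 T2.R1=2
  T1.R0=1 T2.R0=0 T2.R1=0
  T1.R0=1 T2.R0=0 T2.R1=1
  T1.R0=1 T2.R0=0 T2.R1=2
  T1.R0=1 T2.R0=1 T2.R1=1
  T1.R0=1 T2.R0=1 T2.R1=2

spurious: T1.R0=0 T2.R0=1 T2.R1=0

outcome vector order: (T1.R0,T2.R0,T2.R1)
[TSO] allowed = {0/0/0 0/0/1 0/0/2 0/1/1 0/1/2 1/0/0 1/0/1 1/0/2 1/1/1 1/1/2}
claimed∖TSO = {0/1/0}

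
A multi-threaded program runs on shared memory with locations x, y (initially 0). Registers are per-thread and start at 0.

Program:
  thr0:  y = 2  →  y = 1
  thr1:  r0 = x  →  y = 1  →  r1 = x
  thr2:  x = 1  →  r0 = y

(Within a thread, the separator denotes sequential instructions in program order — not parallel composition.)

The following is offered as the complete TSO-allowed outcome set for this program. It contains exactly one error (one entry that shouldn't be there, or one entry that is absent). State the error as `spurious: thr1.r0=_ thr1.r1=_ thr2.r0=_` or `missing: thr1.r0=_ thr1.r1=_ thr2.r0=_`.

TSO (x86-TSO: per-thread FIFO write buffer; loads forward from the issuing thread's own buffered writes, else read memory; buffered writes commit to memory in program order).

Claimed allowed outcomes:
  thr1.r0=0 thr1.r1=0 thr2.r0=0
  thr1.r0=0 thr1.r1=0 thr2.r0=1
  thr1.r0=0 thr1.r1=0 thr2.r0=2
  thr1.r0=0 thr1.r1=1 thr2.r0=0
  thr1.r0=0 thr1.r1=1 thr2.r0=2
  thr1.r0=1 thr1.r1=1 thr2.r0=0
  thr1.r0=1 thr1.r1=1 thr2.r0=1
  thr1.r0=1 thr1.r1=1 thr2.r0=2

missing: thr1.r0=0 thr1.r1=1 thr2.r0=1

outcome vector order: (thr1.r0,thr1.r1,thr2.r0)
[TSO] allowed = {0/0/0 0/0/1 0/0/2 0/1/0 0/1/1 0/1/2 1/1/0 1/1/1 1/1/2}
TSO∖claimed = {0/1/1}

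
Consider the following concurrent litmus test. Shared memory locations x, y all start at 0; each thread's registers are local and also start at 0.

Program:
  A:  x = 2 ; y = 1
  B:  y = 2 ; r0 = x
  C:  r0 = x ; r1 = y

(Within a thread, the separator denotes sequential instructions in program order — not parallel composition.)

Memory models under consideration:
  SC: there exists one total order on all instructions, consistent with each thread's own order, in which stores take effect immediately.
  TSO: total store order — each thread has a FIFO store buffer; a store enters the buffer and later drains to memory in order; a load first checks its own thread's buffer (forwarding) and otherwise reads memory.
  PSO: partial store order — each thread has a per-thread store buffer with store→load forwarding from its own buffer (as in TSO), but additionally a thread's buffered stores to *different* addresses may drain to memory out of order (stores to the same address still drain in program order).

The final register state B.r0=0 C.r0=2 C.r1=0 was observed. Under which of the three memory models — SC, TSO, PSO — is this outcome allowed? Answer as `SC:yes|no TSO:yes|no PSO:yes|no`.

SC:no TSO:yes PSO:yes

outcome vector order: (B.r0,C.r0,C.r1)
under SC → 0/0/0 0/0/1 0/0/2 0/2/1 0/2/2 2/0/0 2/0/1 2/0/2 2/2/0 2/2/1 2/2/2
under TSO → 0/0/0 0/0/1 0/0/2 0/2/0 0/2/1 0/2/2 2/0/0 2/0/1 2/0/2 2/2/0 2/2/1 2/2/2
under PSO → 0/0/0 0/0/1 0/0/2 0/2/0 0/2/1 0/2/2 2/0/0 2/0/1 2/0/2 2/2/0 2/2/1 2/2/2
target 0/2/0 ∈ {TSO,PSO}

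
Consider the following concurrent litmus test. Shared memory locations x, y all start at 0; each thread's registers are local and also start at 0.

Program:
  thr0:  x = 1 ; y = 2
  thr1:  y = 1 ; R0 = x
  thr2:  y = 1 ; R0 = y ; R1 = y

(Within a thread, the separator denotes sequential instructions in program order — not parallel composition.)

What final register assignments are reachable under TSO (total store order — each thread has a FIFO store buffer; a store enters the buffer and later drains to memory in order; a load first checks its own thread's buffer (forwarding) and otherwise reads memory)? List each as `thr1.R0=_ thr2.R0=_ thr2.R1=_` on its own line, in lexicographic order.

thr1.R0=0 thr2.R0=1 thr2.R1=1
thr1.R0=0 thr2.R0=1 thr2.R1=2
thr1.R0=0 thr2.R0=2 thr2.R1=1
thr1.R0=0 thr2.R0=2 thr2.R1=2
thr1.R0=1 thr2.R0=1 thr2.R1=1
thr1.R0=1 thr2.R0=1 thr2.R1=2
thr1.R0=1 thr2.R0=2 thr2.R1=1
thr1.R0=1 thr2.R0=2 thr2.R1=2

outcome vector order: (thr1.R0,thr2.R0,thr2.R1)
|TSO outcomes| = 8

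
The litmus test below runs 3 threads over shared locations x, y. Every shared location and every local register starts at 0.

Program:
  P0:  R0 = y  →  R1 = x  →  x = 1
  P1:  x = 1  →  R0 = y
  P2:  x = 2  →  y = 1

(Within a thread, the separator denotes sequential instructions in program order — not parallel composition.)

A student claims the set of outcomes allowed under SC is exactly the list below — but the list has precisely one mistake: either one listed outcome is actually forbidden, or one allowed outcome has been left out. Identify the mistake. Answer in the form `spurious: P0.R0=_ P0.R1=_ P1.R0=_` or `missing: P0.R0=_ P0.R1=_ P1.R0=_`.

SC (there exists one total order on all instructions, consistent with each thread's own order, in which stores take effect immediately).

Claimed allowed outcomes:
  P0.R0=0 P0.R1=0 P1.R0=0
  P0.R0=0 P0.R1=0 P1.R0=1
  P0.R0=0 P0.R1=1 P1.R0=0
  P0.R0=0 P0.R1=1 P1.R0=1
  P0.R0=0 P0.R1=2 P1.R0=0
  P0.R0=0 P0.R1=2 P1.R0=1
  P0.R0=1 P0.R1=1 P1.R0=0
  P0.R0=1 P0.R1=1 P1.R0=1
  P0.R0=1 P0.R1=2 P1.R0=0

outcome vector order: (P0.R0,P0.R1,P1.R0)
SC (10): 000 001 010 011 020 021 110 111 120 121
SC∖claimed = {121}

missing: P0.R0=1 P0.R1=2 P1.R0=1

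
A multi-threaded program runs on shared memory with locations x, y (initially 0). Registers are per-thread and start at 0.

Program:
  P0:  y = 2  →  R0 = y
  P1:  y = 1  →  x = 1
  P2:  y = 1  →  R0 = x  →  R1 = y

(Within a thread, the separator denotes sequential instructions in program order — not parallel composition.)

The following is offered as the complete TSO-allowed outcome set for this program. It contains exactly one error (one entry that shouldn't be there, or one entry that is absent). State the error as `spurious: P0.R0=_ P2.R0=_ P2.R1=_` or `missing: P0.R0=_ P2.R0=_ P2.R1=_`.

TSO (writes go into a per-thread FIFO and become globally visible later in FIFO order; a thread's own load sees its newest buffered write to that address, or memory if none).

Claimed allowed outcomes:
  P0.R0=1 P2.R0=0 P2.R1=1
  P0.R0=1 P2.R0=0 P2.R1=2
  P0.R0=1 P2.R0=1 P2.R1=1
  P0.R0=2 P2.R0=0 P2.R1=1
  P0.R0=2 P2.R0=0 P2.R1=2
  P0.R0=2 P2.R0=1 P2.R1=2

outcome vector order: (P0.R0,P2.R0,P2.R1)
[TSO] allowed = {<1 0 1> <1 0 2> <1 1 1> <2 0 1> <2 0 2> <2 1 1> <2 1 2>}
TSO∖claimed = {<2 1 1>}

missing: P0.R0=2 P2.R0=1 P2.R1=1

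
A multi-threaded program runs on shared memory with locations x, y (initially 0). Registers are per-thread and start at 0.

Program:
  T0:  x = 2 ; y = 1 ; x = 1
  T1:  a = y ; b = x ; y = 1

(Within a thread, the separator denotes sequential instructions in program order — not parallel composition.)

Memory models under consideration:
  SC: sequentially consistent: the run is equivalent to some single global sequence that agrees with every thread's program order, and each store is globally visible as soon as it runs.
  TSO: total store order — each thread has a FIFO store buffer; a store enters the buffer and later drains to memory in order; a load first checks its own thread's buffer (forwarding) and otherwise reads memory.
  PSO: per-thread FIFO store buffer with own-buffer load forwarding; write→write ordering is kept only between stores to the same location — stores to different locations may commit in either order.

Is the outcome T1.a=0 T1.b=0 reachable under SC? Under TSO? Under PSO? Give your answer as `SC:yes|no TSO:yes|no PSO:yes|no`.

outcome vector order: (T1.a,T1.b)
[SC] allowed = {00; 01; 02; 11; 12}
[TSO] allowed = {00; 01; 02; 11; 12}
[PSO] allowed = {00; 01; 02; 10; 11; 12}
target 00 ∈ {SC,TSO,PSO}

SC:yes TSO:yes PSO:yes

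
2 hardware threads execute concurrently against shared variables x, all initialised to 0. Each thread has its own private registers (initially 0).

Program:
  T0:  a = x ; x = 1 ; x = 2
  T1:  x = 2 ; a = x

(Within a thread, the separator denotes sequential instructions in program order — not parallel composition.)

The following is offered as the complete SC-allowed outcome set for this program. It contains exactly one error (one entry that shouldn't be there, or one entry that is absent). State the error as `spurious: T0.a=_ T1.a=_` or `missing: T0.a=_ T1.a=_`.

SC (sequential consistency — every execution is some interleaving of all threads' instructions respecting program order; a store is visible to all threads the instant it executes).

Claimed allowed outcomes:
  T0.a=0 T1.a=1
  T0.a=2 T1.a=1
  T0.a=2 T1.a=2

outcome vector order: (T0.a,T1.a)
SC (4): 0/1, 0/2, 2/1, 2/2
SC∖claimed = {0/2}

missing: T0.a=0 T1.a=2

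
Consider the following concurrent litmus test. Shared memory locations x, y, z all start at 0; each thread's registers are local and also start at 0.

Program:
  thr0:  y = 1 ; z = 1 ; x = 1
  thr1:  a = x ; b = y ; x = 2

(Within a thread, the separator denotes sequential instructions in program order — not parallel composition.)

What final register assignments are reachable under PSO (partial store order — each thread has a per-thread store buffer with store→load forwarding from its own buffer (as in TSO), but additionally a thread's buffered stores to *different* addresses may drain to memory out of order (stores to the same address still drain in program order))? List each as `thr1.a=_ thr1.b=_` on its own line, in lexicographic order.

outcome vector order: (thr1.a,thr1.b)
|PSO outcomes| = 4

thr1.a=0 thr1.b=0
thr1.a=0 thr1.b=1
thr1.a=1 thr1.b=0
thr1.a=1 thr1.b=1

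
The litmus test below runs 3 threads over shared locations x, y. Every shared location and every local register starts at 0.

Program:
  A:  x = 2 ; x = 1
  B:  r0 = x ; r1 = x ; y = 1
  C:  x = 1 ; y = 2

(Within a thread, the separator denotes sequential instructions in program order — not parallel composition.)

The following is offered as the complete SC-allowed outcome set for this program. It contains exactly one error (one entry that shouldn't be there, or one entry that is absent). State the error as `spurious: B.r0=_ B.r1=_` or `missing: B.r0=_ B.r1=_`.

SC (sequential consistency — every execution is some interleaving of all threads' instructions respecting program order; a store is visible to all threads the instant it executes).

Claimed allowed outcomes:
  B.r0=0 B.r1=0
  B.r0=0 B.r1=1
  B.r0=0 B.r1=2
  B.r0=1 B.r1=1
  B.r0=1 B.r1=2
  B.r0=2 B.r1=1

outcome vector order: (B.r0,B.r1)
[SC] allowed = {<0 0>, <0 1>, <0 2>, <1 1>, <1 2>, <2 1>, <2 2>}
SC∖claimed = {<2 2>}

missing: B.r0=2 B.r1=2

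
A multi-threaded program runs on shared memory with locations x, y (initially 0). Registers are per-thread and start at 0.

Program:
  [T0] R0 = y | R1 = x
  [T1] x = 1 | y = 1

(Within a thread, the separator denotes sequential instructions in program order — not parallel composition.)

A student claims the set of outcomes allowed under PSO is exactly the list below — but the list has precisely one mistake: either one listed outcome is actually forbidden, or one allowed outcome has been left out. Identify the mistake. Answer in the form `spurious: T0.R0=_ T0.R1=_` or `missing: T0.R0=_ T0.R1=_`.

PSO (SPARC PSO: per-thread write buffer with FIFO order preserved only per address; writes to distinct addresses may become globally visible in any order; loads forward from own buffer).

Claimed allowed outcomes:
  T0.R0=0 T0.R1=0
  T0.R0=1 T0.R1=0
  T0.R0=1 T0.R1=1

missing: T0.R0=0 T0.R1=1

outcome vector order: (T0.R0,T0.R1)
under PSO → <0 0> <0 1> <1 0> <1 1>
PSO∖claimed = {<0 1>}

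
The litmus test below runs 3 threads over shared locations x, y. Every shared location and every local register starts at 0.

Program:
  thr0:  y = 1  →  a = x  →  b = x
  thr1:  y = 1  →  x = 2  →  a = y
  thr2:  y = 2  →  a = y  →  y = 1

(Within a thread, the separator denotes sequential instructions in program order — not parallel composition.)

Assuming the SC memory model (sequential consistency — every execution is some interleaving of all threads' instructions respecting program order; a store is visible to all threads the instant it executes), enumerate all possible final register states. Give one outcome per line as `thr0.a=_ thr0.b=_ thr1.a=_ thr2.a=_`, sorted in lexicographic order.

outcome vector order: (thr0.a,thr0.b,thr1.a,thr2.a)
|SC outcomes| = 10

thr0.a=0 thr0.b=0 thr1.a=1 thr2.a=1
thr0.a=0 thr0.b=0 thr1.a=1 thr2.a=2
thr0.a=0 thr0.b=0 thr1.a=2 thr2.a=2
thr0.a=0 thr0.b=2 thr1.a=1 thr2.a=1
thr0.a=0 thr0.b=2 thr1.a=1 thr2.a=2
thr0.a=0 thr0.b=2 thr1.a=2 thr2.a=2
thr0.a=2 thr0.b=2 thr1.a=1 thr2.a=1
thr0.a=2 thr0.b=2 thr1.a=1 thr2.a=2
thr0.a=2 thr0.b=2 thr1.a=2 thr2.a=1
thr0.a=2 thr0.b=2 thr1.a=2 thr2.a=2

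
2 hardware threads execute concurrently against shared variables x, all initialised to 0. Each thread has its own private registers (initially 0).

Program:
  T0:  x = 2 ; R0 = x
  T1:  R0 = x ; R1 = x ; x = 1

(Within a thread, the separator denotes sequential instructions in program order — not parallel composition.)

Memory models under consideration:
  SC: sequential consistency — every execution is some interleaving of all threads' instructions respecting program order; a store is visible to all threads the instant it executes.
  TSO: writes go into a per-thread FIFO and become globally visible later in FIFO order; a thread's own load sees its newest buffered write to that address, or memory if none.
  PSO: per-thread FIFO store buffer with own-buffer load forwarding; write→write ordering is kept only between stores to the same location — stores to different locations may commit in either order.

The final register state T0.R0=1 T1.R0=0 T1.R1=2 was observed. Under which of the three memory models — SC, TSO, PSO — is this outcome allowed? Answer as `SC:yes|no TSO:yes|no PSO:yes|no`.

SC:yes TSO:yes PSO:yes

outcome vector order: (T0.R0,T1.R0,T1.R1)
SC: 6 outcomes — {<1 0 0>, <1 0 2>, <1 2 2>, <2 0 0>, <2 0 2>, <2 2 2>}
TSO: 6 outcomes — {<1 0 0>, <1 0 2>, <1 2 2>, <2 0 0>, <2 0 2>, <2 2 2>}
PSO: 6 outcomes — {<1 0 0>, <1 0 2>, <1 2 2>, <2 0 0>, <2 0 2>, <2 2 2>}
target <1 0 2> ∈ {SC,TSO,PSO}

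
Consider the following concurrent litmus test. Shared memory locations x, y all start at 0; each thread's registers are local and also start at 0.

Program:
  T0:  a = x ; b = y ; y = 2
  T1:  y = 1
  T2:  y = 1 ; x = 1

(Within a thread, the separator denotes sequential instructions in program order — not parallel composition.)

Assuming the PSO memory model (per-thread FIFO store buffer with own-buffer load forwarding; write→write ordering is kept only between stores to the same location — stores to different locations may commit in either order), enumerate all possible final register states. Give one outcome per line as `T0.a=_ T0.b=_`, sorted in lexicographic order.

T0.a=0 T0.b=0
T0.a=0 T0.b=1
T0.a=1 T0.b=0
T0.a=1 T0.b=1

outcome vector order: (T0.a,T0.b)
|PSO outcomes| = 4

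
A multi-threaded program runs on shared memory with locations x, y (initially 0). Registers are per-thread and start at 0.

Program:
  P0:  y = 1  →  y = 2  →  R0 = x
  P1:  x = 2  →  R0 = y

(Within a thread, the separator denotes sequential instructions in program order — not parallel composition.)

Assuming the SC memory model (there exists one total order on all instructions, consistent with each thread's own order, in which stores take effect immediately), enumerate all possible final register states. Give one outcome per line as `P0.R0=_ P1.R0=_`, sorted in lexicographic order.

outcome vector order: (P0.R0,P1.R0)
|SC outcomes| = 4

P0.R0=0 P1.R0=2
P0.R0=2 P1.R0=0
P0.R0=2 P1.R0=1
P0.R0=2 P1.R0=2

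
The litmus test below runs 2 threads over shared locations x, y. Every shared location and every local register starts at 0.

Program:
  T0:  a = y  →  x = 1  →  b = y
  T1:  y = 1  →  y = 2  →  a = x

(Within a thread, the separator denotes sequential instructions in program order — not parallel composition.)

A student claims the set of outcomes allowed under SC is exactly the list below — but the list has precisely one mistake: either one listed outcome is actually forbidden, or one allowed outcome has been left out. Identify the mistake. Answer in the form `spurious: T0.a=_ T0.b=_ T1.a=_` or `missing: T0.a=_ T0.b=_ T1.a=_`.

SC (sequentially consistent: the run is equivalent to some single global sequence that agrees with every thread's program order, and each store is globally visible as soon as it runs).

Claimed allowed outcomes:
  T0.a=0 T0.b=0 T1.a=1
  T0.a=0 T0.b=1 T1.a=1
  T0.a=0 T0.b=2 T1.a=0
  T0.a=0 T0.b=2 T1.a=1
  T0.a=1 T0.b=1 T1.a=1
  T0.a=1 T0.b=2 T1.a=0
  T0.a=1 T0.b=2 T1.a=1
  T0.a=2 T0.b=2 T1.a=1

outcome vector order: (T0.a,T0.b,T1.a)
SC: 9 outcomes — {<0 0 1> <0 1 1> <0 2 0> <0 2 1> <1 1 1> <1 2 0> <1 2 1> <2 2 0> <2 2 1>}
SC∖claimed = {<2 2 0>}

missing: T0.a=2 T0.b=2 T1.a=0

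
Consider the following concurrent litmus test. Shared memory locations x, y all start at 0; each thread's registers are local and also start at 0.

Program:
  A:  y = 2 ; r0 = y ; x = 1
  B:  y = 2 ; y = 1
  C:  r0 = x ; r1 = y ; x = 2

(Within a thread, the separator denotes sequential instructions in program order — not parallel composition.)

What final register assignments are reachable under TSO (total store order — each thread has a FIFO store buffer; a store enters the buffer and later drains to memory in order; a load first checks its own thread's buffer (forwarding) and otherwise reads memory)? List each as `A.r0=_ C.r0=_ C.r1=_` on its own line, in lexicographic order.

outcome vector order: (A.r0,C.r0,C.r1)
|TSO outcomes| = 9

A.r0=1 C.r0=0 C.r1=0
A.r0=1 C.r0=0 C.r1=1
A.r0=1 C.r0=0 C.r1=2
A.r0=1 C.r0=1 C.r1=1
A.r0=2 C.r0=0 C.r1=0
A.r0=2 C.r0=0 C.r1=1
A.r0=2 C.r0=0 C.r1=2
A.r0=2 C.r0=1 C.r1=1
A.r0=2 C.r0=1 C.r1=2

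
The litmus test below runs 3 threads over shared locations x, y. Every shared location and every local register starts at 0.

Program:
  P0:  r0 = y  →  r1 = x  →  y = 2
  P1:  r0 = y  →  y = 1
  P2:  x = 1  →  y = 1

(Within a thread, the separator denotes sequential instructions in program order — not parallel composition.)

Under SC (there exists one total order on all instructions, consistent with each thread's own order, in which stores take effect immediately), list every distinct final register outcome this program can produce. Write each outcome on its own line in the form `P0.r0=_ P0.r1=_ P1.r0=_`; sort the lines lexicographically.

P0.r0=0 P0.r1=0 P1.r0=0
P0.r0=0 P0.r1=0 P1.r0=1
P0.r0=0 P0.r1=0 P1.r0=2
P0.r0=0 P0.r1=1 P1.r0=0
P0.r0=0 P0.r1=1 P1.r0=1
P0.r0=0 P0.r1=1 P1.r0=2
P0.r0=1 P0.r1=0 P1.r0=0
P0.r0=1 P0.r1=1 P1.r0=0
P0.r0=1 P0.r1=1 P1.r0=1
P0.r0=1 P0.r1=1 P1.r0=2

outcome vector order: (P0.r0,P0.r1,P1.r0)
|SC outcomes| = 10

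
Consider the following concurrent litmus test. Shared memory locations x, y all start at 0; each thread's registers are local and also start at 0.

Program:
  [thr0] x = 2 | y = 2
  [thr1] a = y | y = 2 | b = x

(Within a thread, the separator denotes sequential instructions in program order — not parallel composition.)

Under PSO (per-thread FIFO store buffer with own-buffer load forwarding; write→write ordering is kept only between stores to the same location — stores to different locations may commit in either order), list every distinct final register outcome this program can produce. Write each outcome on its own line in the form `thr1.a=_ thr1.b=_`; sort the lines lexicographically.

thr1.a=0 thr1.b=0
thr1.a=0 thr1.b=2
thr1.a=2 thr1.b=0
thr1.a=2 thr1.b=2

outcome vector order: (thr1.a,thr1.b)
|PSO outcomes| = 4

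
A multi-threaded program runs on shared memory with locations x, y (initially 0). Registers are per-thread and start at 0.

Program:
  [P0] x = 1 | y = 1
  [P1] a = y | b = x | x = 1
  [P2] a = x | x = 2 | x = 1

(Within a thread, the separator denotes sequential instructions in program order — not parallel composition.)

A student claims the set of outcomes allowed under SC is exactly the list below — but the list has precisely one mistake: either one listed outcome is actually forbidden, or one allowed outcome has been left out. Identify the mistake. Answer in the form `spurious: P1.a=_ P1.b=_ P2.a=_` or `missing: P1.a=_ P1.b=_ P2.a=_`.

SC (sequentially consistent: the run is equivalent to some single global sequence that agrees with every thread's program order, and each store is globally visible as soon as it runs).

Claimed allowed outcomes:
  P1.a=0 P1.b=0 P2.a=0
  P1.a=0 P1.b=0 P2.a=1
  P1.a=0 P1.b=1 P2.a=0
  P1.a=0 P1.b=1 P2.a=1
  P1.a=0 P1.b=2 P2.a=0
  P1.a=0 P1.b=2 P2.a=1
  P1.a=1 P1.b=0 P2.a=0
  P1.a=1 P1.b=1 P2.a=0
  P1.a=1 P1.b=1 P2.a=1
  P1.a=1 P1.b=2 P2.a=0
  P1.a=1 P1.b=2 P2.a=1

spurious: P1.a=1 P1.b=0 P2.a=0

outcome vector order: (P1.a,P1.b,P2.a)
SC (10): <0 0 0> <0 0 1> <0 1 0> <0 1 1> <0 2 0> <0 2 1> <1 1 0> <1 1 1> <1 2 0> <1 2 1>
claimed∖SC = {<1 0 0>}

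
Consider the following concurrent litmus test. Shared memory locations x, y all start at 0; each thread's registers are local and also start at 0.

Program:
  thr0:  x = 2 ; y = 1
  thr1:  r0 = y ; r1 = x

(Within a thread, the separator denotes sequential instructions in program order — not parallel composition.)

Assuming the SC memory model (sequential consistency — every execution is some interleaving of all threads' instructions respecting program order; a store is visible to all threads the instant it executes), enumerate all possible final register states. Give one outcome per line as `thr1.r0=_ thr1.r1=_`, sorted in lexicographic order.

outcome vector order: (thr1.r0,thr1.r1)
|SC outcomes| = 3

thr1.r0=0 thr1.r1=0
thr1.r0=0 thr1.r1=2
thr1.r0=1 thr1.r1=2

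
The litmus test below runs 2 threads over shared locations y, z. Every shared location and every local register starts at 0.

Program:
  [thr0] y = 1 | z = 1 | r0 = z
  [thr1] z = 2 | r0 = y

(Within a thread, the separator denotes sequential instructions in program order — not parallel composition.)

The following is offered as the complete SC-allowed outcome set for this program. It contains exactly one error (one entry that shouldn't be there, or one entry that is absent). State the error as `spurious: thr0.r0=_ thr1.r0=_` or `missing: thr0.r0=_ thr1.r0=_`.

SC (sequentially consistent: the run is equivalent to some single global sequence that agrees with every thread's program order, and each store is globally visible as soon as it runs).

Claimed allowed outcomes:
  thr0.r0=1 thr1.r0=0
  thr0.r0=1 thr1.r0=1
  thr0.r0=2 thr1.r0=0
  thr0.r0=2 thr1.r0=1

outcome vector order: (thr0.r0,thr1.r0)
SC (3): 10; 11; 21
claimed∖SC = {20}

spurious: thr0.r0=2 thr1.r0=0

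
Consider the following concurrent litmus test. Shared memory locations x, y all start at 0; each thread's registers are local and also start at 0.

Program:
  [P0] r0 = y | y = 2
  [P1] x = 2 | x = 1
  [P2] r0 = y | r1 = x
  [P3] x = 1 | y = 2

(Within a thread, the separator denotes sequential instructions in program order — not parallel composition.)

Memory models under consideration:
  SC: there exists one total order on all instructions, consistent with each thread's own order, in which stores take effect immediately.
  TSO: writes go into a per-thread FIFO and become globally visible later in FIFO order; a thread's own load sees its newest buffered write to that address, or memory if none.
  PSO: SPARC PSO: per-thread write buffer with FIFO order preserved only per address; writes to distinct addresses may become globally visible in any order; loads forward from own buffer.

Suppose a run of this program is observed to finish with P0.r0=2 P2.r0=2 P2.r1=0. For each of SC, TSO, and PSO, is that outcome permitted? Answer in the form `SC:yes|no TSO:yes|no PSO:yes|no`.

outcome vector order: (P0.r0,P2.r0,P2.r1)
under SC → <0 0 0>; <0 0 1>; <0 0 2>; <0 2 0>; <0 2 1>; <0 2 2>; <2 0 0>; <2 0 1>; <2 0 2>; <2 2 1>; <2 2 2>
under TSO → <0 0 0>; <0 0 1>; <0 0 2>; <0 2 0>; <0 2 1>; <0 2 2>; <2 0 0>; <2 0 1>; <2 0 2>; <2 2 1>; <2 2 2>
under PSO → <0 0 0>; <0 0 1>; <0 0 2>; <0 2 0>; <0 2 1>; <0 2 2>; <2 0 0>; <2 0 1>; <2 0 2>; <2 2 0>; <2 2 1>; <2 2 2>
target <2 2 0> ∈ {PSO}

SC:no TSO:no PSO:yes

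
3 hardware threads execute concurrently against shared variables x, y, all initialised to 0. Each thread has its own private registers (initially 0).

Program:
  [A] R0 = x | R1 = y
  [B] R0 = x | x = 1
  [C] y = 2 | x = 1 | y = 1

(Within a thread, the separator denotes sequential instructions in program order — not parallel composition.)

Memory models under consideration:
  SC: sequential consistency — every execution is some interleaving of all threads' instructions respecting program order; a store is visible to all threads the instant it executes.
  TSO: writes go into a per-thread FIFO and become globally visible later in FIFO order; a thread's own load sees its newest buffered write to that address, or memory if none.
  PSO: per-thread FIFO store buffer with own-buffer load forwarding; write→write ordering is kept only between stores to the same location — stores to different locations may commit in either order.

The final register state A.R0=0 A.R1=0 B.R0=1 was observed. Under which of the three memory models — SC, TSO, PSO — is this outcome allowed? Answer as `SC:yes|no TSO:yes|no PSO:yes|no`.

SC:yes TSO:yes PSO:yes

outcome vector order: (A.R0,A.R1,B.R0)
[SC] allowed = {(0,0,0) (0,0,1) (0,1,0) (0,1,1) (0,2,0) (0,2,1) (1,0,0) (1,1,0) (1,1,1) (1,2,0) (1,2,1)}
[TSO] allowed = {(0,0,0) (0,0,1) (0,1,0) (0,1,1) (0,2,0) (0,2,1) (1,0,0) (1,1,0) (1,1,1) (1,2,0) (1,2,1)}
[PSO] allowed = {(0,0,0) (0,0,1) (0,1,0) (0,1,1) (0,2,0) (0,2,1) (1,0,0) (1,0,1) (1,1,0) (1,1,1) (1,2,0) (1,2,1)}
target (0,0,1) ∈ {SC,TSO,PSO}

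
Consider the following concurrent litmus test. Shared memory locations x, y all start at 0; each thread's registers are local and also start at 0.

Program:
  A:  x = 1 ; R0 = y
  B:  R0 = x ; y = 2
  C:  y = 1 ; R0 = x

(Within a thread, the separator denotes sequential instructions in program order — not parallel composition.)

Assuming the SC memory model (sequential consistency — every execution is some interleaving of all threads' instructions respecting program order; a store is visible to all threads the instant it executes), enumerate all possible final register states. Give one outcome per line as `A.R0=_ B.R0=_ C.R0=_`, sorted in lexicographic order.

outcome vector order: (A.R0,B.R0,C.R0)
|SC outcomes| = 10

A.R0=0 B.R0=0 C.R0=1
A.R0=0 B.R0=1 C.R0=1
A.R0=1 B.R0=0 C.R0=0
A.R0=1 B.R0=0 C.R0=1
A.R0=1 B.R0=1 C.R0=0
A.R0=1 B.R0=1 C.R0=1
A.R0=2 B.R0=0 C.R0=0
A.R0=2 B.R0=0 C.R0=1
A.R0=2 B.R0=1 C.R0=0
A.R0=2 B.R0=1 C.R0=1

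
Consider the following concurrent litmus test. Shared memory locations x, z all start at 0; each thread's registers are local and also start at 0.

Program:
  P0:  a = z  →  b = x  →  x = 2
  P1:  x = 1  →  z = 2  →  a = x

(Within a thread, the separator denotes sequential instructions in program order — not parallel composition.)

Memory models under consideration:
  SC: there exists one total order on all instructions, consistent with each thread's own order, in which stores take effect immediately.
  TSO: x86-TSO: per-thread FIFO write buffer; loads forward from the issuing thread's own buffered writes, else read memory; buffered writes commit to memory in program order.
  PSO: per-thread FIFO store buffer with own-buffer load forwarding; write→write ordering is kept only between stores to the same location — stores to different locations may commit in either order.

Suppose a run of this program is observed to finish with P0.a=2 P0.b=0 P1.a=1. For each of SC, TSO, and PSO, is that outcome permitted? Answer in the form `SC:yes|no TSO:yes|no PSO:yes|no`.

SC:no TSO:no PSO:yes

outcome vector order: (P0.a,P0.b,P1.a)
[SC] allowed = {0/0/1 0/0/2 0/1/1 0/1/2 2/1/1 2/1/2}
[TSO] allowed = {0/0/1 0/0/2 0/1/1 0/1/2 2/1/1 2/1/2}
[PSO] allowed = {0/0/1 0/0/2 0/1/1 0/1/2 2/0/1 2/0/2 2/1/1 2/1/2}
target 2/0/1 ∈ {PSO}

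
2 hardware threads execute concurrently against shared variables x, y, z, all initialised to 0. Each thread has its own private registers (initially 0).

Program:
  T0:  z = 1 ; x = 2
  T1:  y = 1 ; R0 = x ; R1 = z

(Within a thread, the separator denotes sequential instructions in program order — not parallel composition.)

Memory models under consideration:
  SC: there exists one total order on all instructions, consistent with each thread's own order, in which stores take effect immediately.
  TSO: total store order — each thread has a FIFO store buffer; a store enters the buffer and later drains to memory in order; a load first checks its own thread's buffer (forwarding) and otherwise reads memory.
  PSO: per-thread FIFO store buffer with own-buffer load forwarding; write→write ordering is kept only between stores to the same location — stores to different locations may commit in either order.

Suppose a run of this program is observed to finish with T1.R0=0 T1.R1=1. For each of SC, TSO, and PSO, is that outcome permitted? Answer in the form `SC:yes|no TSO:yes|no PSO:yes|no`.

SC:yes TSO:yes PSO:yes

outcome vector order: (T1.R0,T1.R1)
SC: 3 outcomes — {<0 0>, <0 1>, <2 1>}
TSO: 3 outcomes — {<0 0>, <0 1>, <2 1>}
PSO: 4 outcomes — {<0 0>, <0 1>, <2 0>, <2 1>}
target <0 1> ∈ {SC,TSO,PSO}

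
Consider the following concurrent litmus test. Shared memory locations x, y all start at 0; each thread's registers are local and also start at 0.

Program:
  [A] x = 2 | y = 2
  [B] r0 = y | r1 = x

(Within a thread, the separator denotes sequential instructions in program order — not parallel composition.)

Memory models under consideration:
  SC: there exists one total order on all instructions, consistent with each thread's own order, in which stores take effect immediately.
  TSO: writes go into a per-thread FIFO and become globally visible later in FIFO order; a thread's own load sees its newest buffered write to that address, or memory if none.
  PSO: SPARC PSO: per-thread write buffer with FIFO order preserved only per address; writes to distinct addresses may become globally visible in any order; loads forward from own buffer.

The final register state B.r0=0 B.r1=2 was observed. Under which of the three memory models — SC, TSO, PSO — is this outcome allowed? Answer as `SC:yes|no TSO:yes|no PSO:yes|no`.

SC:yes TSO:yes PSO:yes

outcome vector order: (B.r0,B.r1)
SC (3): 00, 02, 22
TSO (3): 00, 02, 22
PSO (4): 00, 02, 20, 22
target 02 ∈ {SC,TSO,PSO}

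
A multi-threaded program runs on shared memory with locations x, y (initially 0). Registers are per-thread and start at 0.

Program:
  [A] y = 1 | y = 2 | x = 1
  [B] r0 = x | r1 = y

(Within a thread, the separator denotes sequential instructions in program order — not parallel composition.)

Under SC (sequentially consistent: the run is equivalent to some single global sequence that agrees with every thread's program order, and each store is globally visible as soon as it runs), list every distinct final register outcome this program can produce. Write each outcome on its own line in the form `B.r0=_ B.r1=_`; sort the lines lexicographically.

B.r0=0 B.r1=0
B.r0=0 B.r1=1
B.r0=0 B.r1=2
B.r0=1 B.r1=2

outcome vector order: (B.r0,B.r1)
|SC outcomes| = 4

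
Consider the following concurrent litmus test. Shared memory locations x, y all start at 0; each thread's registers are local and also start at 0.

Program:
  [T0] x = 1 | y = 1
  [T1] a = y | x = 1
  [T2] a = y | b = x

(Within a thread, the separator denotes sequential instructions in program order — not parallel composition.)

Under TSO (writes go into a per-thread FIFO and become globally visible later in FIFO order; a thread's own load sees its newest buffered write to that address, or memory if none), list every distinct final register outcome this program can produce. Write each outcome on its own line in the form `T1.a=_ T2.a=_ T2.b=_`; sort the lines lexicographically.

T1.a=0 T2.a=0 T2.b=0
T1.a=0 T2.a=0 T2.b=1
T1.a=0 T2.a=1 T2.b=1
T1.a=1 T2.a=0 T2.b=0
T1.a=1 T2.a=0 T2.b=1
T1.a=1 T2.a=1 T2.b=1

outcome vector order: (T1.a,T2.a,T2.b)
|TSO outcomes| = 6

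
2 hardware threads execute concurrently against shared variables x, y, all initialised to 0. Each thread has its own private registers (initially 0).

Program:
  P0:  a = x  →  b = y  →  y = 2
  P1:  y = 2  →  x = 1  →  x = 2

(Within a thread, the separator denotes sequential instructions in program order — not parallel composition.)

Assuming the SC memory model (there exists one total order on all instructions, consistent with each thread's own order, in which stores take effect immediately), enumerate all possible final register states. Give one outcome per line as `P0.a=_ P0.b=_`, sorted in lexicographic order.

outcome vector order: (P0.a,P0.b)
|SC outcomes| = 4

P0.a=0 P0.b=0
P0.a=0 P0.b=2
P0.a=1 P0.b=2
P0.a=2 P0.b=2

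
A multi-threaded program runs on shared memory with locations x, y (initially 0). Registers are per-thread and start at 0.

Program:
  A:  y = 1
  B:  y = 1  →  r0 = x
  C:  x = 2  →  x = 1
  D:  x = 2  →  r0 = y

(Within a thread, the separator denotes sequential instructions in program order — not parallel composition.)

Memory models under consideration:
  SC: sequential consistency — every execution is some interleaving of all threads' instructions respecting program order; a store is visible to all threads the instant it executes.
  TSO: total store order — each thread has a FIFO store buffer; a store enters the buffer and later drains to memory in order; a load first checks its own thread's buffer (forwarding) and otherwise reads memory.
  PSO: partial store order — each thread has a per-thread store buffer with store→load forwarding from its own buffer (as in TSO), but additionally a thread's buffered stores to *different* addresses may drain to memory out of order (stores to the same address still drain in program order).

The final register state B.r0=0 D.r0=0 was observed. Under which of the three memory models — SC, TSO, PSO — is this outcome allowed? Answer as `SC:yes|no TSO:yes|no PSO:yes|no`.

SC:no TSO:yes PSO:yes

outcome vector order: (B.r0,D.r0)
under SC → 0/1, 1/0, 1/1, 2/0, 2/1
under TSO → 0/0, 0/1, 1/0, 1/1, 2/0, 2/1
under PSO → 0/0, 0/1, 1/0, 1/1, 2/0, 2/1
target 0/0 ∈ {TSO,PSO}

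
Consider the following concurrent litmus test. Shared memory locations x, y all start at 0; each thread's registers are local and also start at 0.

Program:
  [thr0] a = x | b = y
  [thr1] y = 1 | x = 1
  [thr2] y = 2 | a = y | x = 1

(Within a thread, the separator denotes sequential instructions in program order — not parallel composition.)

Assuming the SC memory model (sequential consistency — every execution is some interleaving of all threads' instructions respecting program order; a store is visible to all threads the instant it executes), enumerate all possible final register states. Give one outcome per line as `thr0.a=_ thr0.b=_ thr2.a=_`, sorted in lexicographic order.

thr0.a=0 thr0.b=0 thr2.a=1
thr0.a=0 thr0.b=0 thr2.a=2
thr0.a=0 thr0.b=1 thr2.a=1
thr0.a=0 thr0.b=1 thr2.a=2
thr0.a=0 thr0.b=2 thr2.a=1
thr0.a=0 thr0.b=2 thr2.a=2
thr0.a=1 thr0.b=1 thr2.a=1
thr0.a=1 thr0.b=1 thr2.a=2
thr0.a=1 thr0.b=2 thr2.a=2

outcome vector order: (thr0.a,thr0.b,thr2.a)
|SC outcomes| = 9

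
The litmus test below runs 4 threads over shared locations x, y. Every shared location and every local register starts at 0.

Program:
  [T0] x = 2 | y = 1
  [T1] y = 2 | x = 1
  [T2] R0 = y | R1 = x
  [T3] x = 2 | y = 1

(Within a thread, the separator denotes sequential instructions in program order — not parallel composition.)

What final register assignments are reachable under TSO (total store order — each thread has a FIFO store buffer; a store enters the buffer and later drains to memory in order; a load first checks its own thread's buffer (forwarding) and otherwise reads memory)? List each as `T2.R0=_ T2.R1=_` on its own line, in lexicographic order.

T2.R0=0 T2.R1=0
T2.R0=0 T2.R1=1
T2.R0=0 T2.R1=2
T2.R0=1 T2.R1=1
T2.R0=1 T2.R1=2
T2.R0=2 T2.R1=0
T2.R0=2 T2.R1=1
T2.R0=2 T2.R1=2

outcome vector order: (T2.R0,T2.R1)
|TSO outcomes| = 8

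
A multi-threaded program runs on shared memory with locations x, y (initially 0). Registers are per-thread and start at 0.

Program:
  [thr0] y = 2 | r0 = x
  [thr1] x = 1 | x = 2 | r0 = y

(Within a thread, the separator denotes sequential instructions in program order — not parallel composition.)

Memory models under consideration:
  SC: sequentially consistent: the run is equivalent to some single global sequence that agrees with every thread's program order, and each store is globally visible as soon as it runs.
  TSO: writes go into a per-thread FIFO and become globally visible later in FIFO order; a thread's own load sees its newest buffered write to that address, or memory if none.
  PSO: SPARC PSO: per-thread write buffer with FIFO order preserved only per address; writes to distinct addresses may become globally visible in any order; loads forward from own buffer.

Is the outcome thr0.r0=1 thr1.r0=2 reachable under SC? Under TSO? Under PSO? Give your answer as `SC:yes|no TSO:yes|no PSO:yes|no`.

SC:yes TSO:yes PSO:yes

outcome vector order: (thr0.r0,thr1.r0)
SC: 4 outcomes — {<0 2>, <1 2>, <2 0>, <2 2>}
TSO: 6 outcomes — {<0 0>, <0 2>, <1 0>, <1 2>, <2 0>, <2 2>}
PSO: 6 outcomes — {<0 0>, <0 2>, <1 0>, <1 2>, <2 0>, <2 2>}
target <1 2> ∈ {SC,TSO,PSO}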